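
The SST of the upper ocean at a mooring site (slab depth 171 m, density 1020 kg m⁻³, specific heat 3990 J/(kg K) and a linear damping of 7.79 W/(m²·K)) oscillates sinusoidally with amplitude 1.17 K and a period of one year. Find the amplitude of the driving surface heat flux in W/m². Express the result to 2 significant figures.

160

Areal heat capacity C = ρ c_p D = 1020 × 3990 × 171 = 6.96×10^8 J/(m²·K).
ω = 2π / 3.15×10^7 s = 1.99×10^-7 s⁻¹.
√((Cω)² + λ²) = √((139)² + 7.79²) = 139 W/(m²·K).
F₀ = A × √((Cω)²+λ²) = 1.17 × 139 = 162 W/m².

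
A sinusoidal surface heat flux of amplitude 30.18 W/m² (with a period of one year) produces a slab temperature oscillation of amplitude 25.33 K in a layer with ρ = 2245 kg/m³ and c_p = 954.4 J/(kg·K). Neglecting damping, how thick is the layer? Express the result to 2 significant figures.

2.8 m

ω = 2π / 3.15×10^7 s = 1.99×10^-7 s⁻¹.
Required C = F₀ / (A ω) = 30.18 / (25.33 × 1.99×10^-7) = 5.98×10^6 J/(m²·K).
D = C / (ρ c_p) = 5.98×10^6 / (2245 × 954.4) = 2.79 m.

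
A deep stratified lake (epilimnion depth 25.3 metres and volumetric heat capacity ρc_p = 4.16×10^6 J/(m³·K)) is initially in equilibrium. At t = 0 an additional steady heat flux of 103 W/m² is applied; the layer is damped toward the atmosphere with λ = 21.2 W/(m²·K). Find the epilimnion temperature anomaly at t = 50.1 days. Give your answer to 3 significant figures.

Areal heat capacity C = ρc_p × D = 4.16×10^6 × 25.3 = 1.05×10^8 J/(m²·K).
τ = C / λ = 1.05×10^8 / 21.2 = 4.96×10^6 s.
Equilibrium anomaly ΔT_eq = F / λ = 103 / 21.2 = 4.86 K.
t = 50.1 days = 4.33×10^6 s, so t/τ = 0.872.
ΔT(t) = ΔT_eq (1 − e^(−t/τ)) = 4.86 × (1 − e^−0.872) = 2.83 K.

2.83 K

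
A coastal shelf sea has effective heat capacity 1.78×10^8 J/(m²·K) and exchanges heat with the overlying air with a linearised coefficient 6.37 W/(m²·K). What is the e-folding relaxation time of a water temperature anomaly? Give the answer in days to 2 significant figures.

320 days

Areal heat capacity C = 1.78×10^8 J/(m²·K) (given).
Relaxation time τ = C / λ = 1.78×10^8 / 6.37 = 2.79×10^7 s.
In days: 2.79×10^7 s / (86400 s/day) = 323 days.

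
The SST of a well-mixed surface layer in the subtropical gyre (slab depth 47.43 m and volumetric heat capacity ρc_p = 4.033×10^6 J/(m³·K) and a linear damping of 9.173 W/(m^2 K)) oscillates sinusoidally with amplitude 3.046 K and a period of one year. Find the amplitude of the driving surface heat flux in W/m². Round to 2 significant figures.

Areal heat capacity C = ρc_p × D = 4.033×10^6 × 47.43 = 1.91×10^8 J/(m²·K).
ω = 2π / 3.15×10^7 s = 1.99×10^-7 s⁻¹.
√((Cω)² + λ²) = √((38.1)² + 9.173²) = 39.2 W/(m²·K).
F₀ = A × √((Cω)²+λ²) = 3.046 × 39.2 = 119 W/m².

120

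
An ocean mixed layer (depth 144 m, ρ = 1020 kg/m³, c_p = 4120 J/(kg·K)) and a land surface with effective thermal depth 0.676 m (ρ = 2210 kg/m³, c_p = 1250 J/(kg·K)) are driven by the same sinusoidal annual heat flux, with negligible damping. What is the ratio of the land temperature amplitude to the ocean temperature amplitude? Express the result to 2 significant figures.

320

C_ocean = 1020 × 4120 × 144 = 6.05×10^8 J/(m²·K).
C_land = 2210 × 1250 × 0.676 = 1.87×10^6 J/(m²·K).
Undamped amplitude ∝ 1/C, so A_land/A_ocean = C_ocean/C_land = 324.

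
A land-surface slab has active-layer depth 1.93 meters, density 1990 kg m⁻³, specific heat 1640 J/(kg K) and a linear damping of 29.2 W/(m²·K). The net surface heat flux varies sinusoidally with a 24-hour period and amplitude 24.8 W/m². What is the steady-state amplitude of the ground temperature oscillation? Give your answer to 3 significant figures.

0.0540 K

Areal heat capacity C = ρ c_p D = 1990 × 1640 × 1.93 = 6.30×10^6 J/(m^2 K).
Angular frequency ω = 2π / T = 2π / 86400 s = 7.27×10^-5 s⁻¹.
√((Cω)² + λ²) = √((458)² + 29.2²) = 459 W/(m²·K).
Amplitude A = F₀ / √((Cω)²+λ²) = 24.8 / 459 = 0.0540 K.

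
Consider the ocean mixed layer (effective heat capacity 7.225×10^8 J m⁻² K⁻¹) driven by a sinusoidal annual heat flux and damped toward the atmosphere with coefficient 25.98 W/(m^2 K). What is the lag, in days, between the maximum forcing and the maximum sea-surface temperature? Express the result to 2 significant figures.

81 days

Areal heat capacity C = 7.225×10^8 J m⁻² K⁻¹ (given).
ω = 2π / 3.15×10^7 s = 1.99×10^-7 s⁻¹.
Phase lag φ = arctan(Cω/λ) = arctan(144/25.98) = 1.39 rad.
Time lag = φ / ω = 1.39 / 1.99×10^-7 = 6.99×10^6 s = 80.9 days.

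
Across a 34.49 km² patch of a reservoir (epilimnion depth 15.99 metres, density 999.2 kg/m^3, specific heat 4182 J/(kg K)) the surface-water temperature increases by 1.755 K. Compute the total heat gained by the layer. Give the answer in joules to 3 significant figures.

Areal heat capacity C = ρ c_p D = 999.2 × 4182 × 15.99 = 6.68×10^7 J/(m^2 K).
Heat per unit area: q = C ΔT = 6.68×10^7 × 1.755 = 1.17×10^8 J/m².
Total heat: Q = q × A = 1.17×10^8 × (34.49 × 10⁶ m²) = 4.04×10^15 J.

4.04×10^15 J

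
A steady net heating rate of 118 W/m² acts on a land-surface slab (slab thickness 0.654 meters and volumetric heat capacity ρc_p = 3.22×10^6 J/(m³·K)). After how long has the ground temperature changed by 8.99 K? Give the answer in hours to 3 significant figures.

44.6 hours

Areal heat capacity C = ρc_p × D = 3.22×10^6 × 0.654 = 2.11×10^6 J/(m²·K).
Time required: Δt = C ΔT / F = 2.11×10^6 × 8.99 / 118 = 1.60×10^5 s.
In hours: 1.60×10^5 s / (3600 s/hour) = 44.6 hours.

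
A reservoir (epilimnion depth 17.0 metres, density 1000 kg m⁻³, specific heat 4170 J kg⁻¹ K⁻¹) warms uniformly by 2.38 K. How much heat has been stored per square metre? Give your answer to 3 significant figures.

1.69×10^8

Areal heat capacity C = ρ c_p D = 1000 × 4170 × 17.0 = 7.09×10^7 J/(m²·K).
ΔQ = C ΔT = 7.09×10^7 × 2.38 = 1.69×10^8 J/m².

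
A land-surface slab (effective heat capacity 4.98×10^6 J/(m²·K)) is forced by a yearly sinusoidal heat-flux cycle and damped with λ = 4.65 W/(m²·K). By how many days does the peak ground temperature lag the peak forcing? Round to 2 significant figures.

12 days

Areal heat capacity C = 4.98×10^6 J/(m²·K) (given).
ω = 2π / 3.15×10^7 s = 1.99×10^-7 s⁻¹.
Phase lag φ = arctan(Cω/λ) = arctan(0.992/4.65) = 0.210 rad.
Time lag = φ / ω = 0.210 / 1.99×10^-7 = 1.06×10^6 s = 12.2 days.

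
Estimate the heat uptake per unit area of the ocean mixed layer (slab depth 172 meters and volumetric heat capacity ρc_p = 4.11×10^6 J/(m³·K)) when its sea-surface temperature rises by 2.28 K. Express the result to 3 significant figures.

Areal heat capacity C = ρc_p × D = 4.11×10^6 × 172 = 7.07×10^8 J/(m²·K).
ΔQ = C ΔT = 7.07×10^8 × 2.28 = 1.61×10^9 J/m².

1.61×10^9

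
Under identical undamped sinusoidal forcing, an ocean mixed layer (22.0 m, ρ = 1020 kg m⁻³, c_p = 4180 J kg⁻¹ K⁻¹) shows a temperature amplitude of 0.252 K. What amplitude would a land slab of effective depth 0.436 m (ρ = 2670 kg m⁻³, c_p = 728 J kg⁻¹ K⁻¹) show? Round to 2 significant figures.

28 K

C_ocean = 9.38×10^7 J/(m²·K); C_land = 8.47×10^5 J/(m²·K).
A ∝ 1/C ⇒ A_land = A_ocean × C_ocean/C_land = 0.252 × 111 = 27.9 K.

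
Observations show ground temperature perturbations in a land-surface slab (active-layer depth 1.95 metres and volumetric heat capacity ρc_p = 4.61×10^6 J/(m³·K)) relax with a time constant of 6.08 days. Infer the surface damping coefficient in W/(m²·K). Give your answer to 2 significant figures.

Areal heat capacity C = ρc_p × D = 4.61×10^6 × 1.95 = 8.99×10^6 J/(m^2 K).
τ = 6.08 days = 5.25×10^5 s.
λ = C / τ = 8.99×10^6 / 5.25×10^5 = 17.1 W/(m²·K).

17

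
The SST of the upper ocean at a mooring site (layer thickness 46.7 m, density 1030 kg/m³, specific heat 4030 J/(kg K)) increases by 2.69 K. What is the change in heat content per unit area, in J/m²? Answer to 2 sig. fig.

5.2×10^8

Areal heat capacity C = ρ c_p D = 1030 × 4030 × 46.7 = 1.94×10^8 J/(m^2 K).
ΔQ = C ΔT = 1.94×10^8 × 2.69 = 5.21×10^8 J/m².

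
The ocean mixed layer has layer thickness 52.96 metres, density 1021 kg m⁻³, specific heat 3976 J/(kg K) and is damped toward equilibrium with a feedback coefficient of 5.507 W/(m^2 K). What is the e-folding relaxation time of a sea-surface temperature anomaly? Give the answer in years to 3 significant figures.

1.24 years

Areal heat capacity C = ρ c_p D = 1021 × 3976 × 52.96 = 2.15×10^8 J m⁻² K⁻¹.
Relaxation time τ = C / λ = 2.15×10^8 / 5.507 = 3.90×10^7 s.
In years: 3.90×10^7 s / (3.156×10^7 s/year) = 1.24 years.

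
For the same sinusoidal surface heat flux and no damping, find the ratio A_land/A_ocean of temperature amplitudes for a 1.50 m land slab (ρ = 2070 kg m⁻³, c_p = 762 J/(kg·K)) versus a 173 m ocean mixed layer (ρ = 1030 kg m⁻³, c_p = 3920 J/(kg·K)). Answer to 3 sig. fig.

295

C_ocean = 1030 × 3920 × 173 = 6.99×10^8 J/(m²·K).
C_land = 2070 × 762 × 1.50 = 2.37×10^6 J/(m²·K).
Undamped amplitude ∝ 1/C, so A_land/A_ocean = C_ocean/C_land = 295.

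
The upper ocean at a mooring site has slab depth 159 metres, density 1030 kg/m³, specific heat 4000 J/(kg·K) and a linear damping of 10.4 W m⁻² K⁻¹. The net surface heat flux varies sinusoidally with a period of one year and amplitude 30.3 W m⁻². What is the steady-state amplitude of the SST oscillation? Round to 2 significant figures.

Areal heat capacity C = ρ c_p D = 1030 × 4000 × 159 = 6.55×10^8 J m⁻² K⁻¹.
Angular frequency ω = 2π / T = 2π / 3.15×10^7 s = 1.99×10^-7 s⁻¹.
√((Cω)² + λ²) = √((131)² + 10.4²) = 131 W/(m²·K).
Amplitude A = F₀ / √((Cω)²+λ²) = 30.3 / 131 = 0.231 K.

0.23 K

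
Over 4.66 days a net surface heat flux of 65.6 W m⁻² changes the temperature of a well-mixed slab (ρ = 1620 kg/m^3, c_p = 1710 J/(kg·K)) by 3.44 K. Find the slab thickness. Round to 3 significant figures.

Heat input Q = F Δt = 65.6 × 4.03×10^5 s = 2.64×10^7 J/m².
Required areal heat capacity C = Q / ΔT = 7.68×10^6 J/(m²·K).
Depth D = C / (ρ c_p) = 7.68×10^6 / (1620 × 1710) = 2.77 m.

2.77 m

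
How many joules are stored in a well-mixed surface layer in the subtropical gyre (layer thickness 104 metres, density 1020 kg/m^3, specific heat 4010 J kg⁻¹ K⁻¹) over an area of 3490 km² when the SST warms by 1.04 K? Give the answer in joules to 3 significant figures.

1.54×10^18 J

Areal heat capacity C = ρ c_p D = 1020 × 4010 × 104 = 4.25×10^8 J m⁻² K⁻¹.
Heat per unit area: q = C ΔT = 4.25×10^8 × 1.04 = 4.42×10^8 J/m².
Total heat: Q = q × A = 4.42×10^8 × (3490 × 10⁶ m²) = 1.54×10^18 J.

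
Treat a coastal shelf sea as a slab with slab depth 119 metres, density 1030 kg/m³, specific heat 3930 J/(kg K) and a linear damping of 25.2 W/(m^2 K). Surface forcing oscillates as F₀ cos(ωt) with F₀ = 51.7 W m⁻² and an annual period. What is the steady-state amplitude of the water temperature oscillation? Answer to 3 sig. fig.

0.521 K

Areal heat capacity C = ρ c_p D = 1030 × 3930 × 119 = 4.82×10^8 J/(m^2 K).
Angular frequency ω = 2π / T = 2π / 3.15×10^7 s = 1.99×10^-7 s⁻¹.
√((Cω)² + λ²) = √((96.0)² + 25.2²) = 99.2 W/(m²·K).
Amplitude A = F₀ / √((Cω)²+λ²) = 51.7 / 99.2 = 0.521 K.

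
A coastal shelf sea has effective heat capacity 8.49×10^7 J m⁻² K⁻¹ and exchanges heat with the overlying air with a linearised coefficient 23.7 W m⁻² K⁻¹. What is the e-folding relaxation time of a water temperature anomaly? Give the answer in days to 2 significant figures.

41 days

Areal heat capacity C = 8.49×10^7 J m⁻² K⁻¹ (given).
Relaxation time τ = C / λ = 8.49×10^7 / 23.7 = 3.58×10^6 s.
In days: 3.58×10^6 s / (86400 s/day) = 41.5 days.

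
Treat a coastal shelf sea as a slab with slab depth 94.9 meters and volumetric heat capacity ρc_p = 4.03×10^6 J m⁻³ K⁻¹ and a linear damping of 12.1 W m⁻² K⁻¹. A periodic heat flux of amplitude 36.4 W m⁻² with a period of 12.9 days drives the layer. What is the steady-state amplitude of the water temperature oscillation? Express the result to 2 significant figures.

0.017 K

Areal heat capacity C = ρc_p × D = 4.03×10^6 × 94.9 = 3.82×10^8 J m⁻² K⁻¹.
Angular frequency ω = 2π / T = 2π / 1.11×10^6 s = 5.64×10^-6 s⁻¹.
√((Cω)² + λ²) = √((2160)² + 12.1²) = 2160 W/(m²·K).
Amplitude A = F₀ / √((Cω)²+λ²) = 36.4 / 2160 = 0.0169 K.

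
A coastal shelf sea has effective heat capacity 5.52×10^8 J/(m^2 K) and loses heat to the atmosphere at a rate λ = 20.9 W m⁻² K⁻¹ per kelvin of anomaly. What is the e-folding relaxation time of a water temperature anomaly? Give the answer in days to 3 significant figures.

Areal heat capacity C = 5.52×10^8 J/(m^2 K) (given).
Relaxation time τ = C / λ = 5.52×10^8 / 20.9 = 2.64×10^7 s.
In days: 2.64×10^7 s / (86400 s/day) = 306 days.

306 days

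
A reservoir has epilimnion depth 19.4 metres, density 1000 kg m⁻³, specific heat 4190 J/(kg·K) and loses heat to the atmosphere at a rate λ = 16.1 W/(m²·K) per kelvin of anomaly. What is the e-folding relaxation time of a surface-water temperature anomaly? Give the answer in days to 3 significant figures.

Areal heat capacity C = ρ c_p D = 1000 × 4190 × 19.4 = 8.13×10^7 J/(m²·K).
Relaxation time τ = C / λ = 8.13×10^7 / 16.1 = 5.05×10^6 s.
In days: 5.05×10^6 s / (86400 s/day) = 58.4 days.

58.4 days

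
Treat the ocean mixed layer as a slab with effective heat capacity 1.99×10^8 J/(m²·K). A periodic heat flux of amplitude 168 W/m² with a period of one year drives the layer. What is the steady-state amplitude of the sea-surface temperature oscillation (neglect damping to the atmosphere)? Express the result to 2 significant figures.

Areal heat capacity C = 1.99×10^8 J/(m²·K) (given).
Angular frequency ω = 2π / T = 2π / 3.15×10^7 s = 1.99×10^-7 s⁻¹.
Cω = 1.99×10^8 × 1.99×10^-7 = 39.6 W/(m²·K).
Amplitude A = F₀ / (Cω) = 168 / 39.6 = 4.24 K.

4.2 K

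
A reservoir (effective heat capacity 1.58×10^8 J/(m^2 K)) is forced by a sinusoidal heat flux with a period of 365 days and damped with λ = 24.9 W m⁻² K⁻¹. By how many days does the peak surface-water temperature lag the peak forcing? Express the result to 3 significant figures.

52.4 days

Areal heat capacity C = 1.58×10^8 J/(m^2 K) (given).
ω = 2π / 3.15×10^7 s = 1.99×10^-7 s⁻¹.
Phase lag φ = arctan(Cω/λ) = arctan(31.5/24.9) = 0.902 rad.
Time lag = φ / ω = 0.902 / 1.99×10^-7 = 4.53×10^6 s = 52.4 days.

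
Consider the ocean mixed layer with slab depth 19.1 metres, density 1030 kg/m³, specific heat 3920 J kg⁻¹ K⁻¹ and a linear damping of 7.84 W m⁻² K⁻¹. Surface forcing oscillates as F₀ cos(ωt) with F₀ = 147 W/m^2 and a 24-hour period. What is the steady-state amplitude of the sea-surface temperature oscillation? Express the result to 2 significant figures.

Areal heat capacity C = ρ c_p D = 1030 × 3920 × 19.1 = 7.71×10^7 J/(m^2 K).
Angular frequency ω = 2π / T = 2π / 86400 s = 7.27×10^-5 s⁻¹.
√((Cω)² + λ²) = √((5610)² + 7.84²) = 5610 W/(m²·K).
Amplitude A = F₀ / √((Cω)²+λ²) = 147 / 5610 = 0.0262 K.

0.026 K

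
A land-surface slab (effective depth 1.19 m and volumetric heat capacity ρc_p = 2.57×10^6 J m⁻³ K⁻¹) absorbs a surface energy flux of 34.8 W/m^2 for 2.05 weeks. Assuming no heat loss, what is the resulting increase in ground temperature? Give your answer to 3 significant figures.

14.1 K

Areal heat capacity C = ρc_p × D = 2.57×10^6 × 1.19 = 3.06×10^6 J m⁻² K⁻¹.
Net heat input Q = F Δt = 34.8 × (2.05 weeks × 6.048×10^5 s/week) = 4.31×10^7 J/m².
ΔT = Q / C = 4.31×10^7 / 3.06×10^6 = 14.1 K.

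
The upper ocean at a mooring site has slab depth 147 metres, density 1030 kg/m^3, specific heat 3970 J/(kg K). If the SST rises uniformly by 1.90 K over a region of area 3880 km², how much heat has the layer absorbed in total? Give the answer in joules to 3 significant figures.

4.43×10^18 J

Areal heat capacity C = ρ c_p D = 1030 × 3970 × 147 = 6.01×10^8 J m⁻² K⁻¹.
Heat per unit area: q = C ΔT = 6.01×10^8 × 1.90 = 1.14×10^9 J/m².
Total heat: Q = q × A = 1.14×10^9 × (3880 × 10⁶ m²) = 4.43×10^18 J.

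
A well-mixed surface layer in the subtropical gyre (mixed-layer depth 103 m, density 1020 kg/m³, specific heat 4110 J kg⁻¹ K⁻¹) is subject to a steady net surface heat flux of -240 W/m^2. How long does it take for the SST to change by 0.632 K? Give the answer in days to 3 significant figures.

13.2 days

Areal heat capacity C = ρ c_p D = 1020 × 4110 × 103 = 4.32×10^8 J/(m²·K).
Time required: Δt = C ΔT / F = 4.32×10^8 × -0.632 / -240 = 1.14×10^6 s.
In days: 1.14×10^6 s / (86400 s/day) = 13.2 days.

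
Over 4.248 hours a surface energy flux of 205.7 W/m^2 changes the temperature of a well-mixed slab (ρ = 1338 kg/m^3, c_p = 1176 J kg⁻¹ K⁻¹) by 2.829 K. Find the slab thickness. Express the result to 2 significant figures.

Heat input Q = F Δt = 205.7 × 15300 s = 3.15×10^6 J/m².
Required areal heat capacity C = Q / ΔT = 1.11×10^6 J/(m²·K).
Depth D = C / (ρ c_p) = 1.11×10^6 / (1338 × 1176) = 0.707 m.

0.71 m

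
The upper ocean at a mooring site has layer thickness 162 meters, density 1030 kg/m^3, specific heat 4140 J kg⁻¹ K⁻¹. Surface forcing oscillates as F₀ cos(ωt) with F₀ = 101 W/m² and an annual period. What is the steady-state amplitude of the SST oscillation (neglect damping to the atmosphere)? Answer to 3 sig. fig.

0.734 K

Areal heat capacity C = ρ c_p D = 1030 × 4140 × 162 = 6.91×10^8 J m⁻² K⁻¹.
Angular frequency ω = 2π / T = 2π / 3.15×10^7 s = 1.99×10^-7 s⁻¹.
Cω = 6.91×10^8 × 1.99×10^-7 = 138 W/(m²·K).
Amplitude A = F₀ / (Cω) = 101 / 138 = 0.734 K.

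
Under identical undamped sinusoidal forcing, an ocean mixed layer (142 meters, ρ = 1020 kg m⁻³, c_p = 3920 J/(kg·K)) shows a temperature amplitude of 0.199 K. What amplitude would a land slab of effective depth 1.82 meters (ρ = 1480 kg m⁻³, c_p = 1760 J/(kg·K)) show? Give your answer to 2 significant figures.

C_ocean = 5.68×10^8 J/(m²·K); C_land = 4.74×10^6 J/(m²·K).
A ∝ 1/C ⇒ A_land = A_ocean × C_ocean/C_land = 0.199 × 120 = 23.8 K.

24 K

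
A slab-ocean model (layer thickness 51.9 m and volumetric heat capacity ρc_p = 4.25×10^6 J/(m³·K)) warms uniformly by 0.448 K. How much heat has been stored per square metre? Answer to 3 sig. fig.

9.88×10^7

Areal heat capacity C = ρc_p × D = 4.25×10^6 × 51.9 = 2.21×10^8 J m⁻² K⁻¹.
ΔQ = C ΔT = 2.21×10^8 × 0.448 = 9.88×10^7 J/m².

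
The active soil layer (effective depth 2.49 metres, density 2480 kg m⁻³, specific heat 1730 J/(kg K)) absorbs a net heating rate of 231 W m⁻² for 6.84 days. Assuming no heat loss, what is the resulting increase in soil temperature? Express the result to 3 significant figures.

Areal heat capacity C = ρ c_p D = 2480 × 1730 × 2.49 = 1.07×10^7 J m⁻² K⁻¹.
Net heat input Q = F Δt = 231 × (6.84 days × 86400 s/day) = 1.37×10^8 J/m².
ΔT = Q / C = 1.37×10^8 / 1.07×10^7 = 12.8 K.

12.8 K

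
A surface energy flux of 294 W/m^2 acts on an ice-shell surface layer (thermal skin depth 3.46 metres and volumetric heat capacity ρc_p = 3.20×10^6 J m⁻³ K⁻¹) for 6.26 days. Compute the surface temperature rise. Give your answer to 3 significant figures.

14.4 K

Areal heat capacity C = ρc_p × D = 3.20×10^6 × 3.46 = 1.11×10^7 J m⁻² K⁻¹.
Net heat input Q = F Δt = 294 × (6.26 days × 86400 s/day) = 1.59×10^8 J/m².
ΔT = Q / C = 1.59×10^8 / 1.11×10^7 = 14.4 K.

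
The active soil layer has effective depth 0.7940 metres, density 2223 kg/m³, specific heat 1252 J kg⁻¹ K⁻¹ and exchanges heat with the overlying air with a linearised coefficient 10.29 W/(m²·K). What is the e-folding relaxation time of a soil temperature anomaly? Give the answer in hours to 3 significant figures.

59.7 hours

Areal heat capacity C = ρ c_p D = 2223 × 1252 × 0.7940 = 2.21×10^6 J/(m^2 K).
Relaxation time τ = C / λ = 2.21×10^6 / 10.29 = 2.15×10^5 s.
In hours: 2.15×10^5 s / (3600 s/hour) = 59.7 hours.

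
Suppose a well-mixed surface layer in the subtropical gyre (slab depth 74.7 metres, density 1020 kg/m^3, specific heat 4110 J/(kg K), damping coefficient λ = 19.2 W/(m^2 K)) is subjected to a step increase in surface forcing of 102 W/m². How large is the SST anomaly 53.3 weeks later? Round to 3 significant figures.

4.58 K

Areal heat capacity C = ρ c_p D = 1020 × 4110 × 74.7 = 3.13×10^8 J/(m²·K).
τ = C / λ = 3.13×10^8 / 19.2 = 1.63×10^7 s.
Equilibrium anomaly ΔT_eq = F / λ = 102 / 19.2 = 5.31 K.
t = 53.3 weeks = 3.22×10^7 s, so t/τ = 1.98.
ΔT(t) = ΔT_eq (1 − e^(−t/τ)) = 5.31 × (1 − e^−1.98) = 4.58 K.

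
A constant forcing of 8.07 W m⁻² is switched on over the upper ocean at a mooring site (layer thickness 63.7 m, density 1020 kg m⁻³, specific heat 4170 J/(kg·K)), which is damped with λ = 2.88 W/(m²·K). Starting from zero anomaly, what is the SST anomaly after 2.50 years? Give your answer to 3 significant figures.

1.59 K

Areal heat capacity C = ρ c_p D = 1020 × 4170 × 63.7 = 2.71×10^8 J m⁻² K⁻¹.
τ = C / λ = 2.71×10^8 / 2.88 = 9.41×10^7 s.
Equilibrium anomaly ΔT_eq = F / λ = 8.07 / 2.88 = 2.80 K.
t = 2.50 years = 7.89×10^7 s, so t/τ = 0.839.
ΔT(t) = ΔT_eq (1 − e^(−t/τ)) = 2.80 × (1 − e^−0.839) = 1.59 K.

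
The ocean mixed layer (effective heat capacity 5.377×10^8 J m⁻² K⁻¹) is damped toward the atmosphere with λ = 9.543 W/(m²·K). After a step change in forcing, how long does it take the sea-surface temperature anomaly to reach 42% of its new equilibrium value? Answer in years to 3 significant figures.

0.973 years

Areal heat capacity C = 5.377×10^8 J m⁻² K⁻¹ (given).
τ = C / λ = 5.38×10^8 / 9.543 = 5.63×10^7 s.
Fraction reached: 1 − e^(−t/τ) = 0.42 ⇒ t = −τ ln(1 − 0.42) = τ × 0.545.
t = 3.07×10^7 s = 0.973 years.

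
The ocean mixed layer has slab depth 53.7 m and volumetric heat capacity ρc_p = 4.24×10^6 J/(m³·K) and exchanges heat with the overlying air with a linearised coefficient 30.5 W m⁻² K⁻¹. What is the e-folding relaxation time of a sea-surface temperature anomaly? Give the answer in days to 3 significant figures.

86.4 days

Areal heat capacity C = ρc_p × D = 4.24×10^6 × 53.7 = 2.28×10^8 J/(m²·K).
Relaxation time τ = C / λ = 2.28×10^8 / 30.5 = 7.47×10^6 s.
In days: 7.47×10^6 s / (86400 s/day) = 86.4 days.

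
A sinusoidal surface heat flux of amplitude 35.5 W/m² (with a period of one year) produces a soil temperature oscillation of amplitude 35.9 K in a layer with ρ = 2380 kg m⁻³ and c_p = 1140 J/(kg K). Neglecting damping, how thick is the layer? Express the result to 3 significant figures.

ω = 2π / 3.15×10^7 s = 1.99×10^-7 s⁻¹.
Required C = F₀ / (A ω) = 35.5 / (35.9 × 1.99×10^-7) = 4.96×10^6 J/(m²·K).
D = C / (ρ c_p) = 4.96×10^6 / (2380 × 1140) = 1.83 m.

1.83 m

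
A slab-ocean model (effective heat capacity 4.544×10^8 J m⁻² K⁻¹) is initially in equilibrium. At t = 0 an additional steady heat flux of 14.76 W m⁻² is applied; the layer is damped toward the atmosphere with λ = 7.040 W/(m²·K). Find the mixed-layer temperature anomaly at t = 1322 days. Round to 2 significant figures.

Areal heat capacity C = 4.544×10^8 J m⁻² K⁻¹ (given).
τ = C / λ = 4.54×10^8 / 7.040 = 6.45×10^7 s.
Equilibrium anomaly ΔT_eq = F / λ = 14.76 / 7.040 = 2.10 K.
t = 1322 days = 1.14×10^8 s, so t/τ = 1.77.
ΔT(t) = ΔT_eq (1 − e^(−t/τ)) = 2.10 × (1 − e^−1.77) = 1.74 K.

1.7 K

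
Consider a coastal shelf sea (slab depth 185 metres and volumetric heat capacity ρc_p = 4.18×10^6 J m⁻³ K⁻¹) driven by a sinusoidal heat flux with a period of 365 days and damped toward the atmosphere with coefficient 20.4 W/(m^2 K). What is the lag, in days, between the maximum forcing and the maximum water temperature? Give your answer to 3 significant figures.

83.6 days

Areal heat capacity C = ρc_p × D = 4.18×10^6 × 185 = 7.73×10^8 J/(m^2 K).
ω = 2π / 3.15×10^7 s = 1.99×10^-7 s⁻¹.
Phase lag φ = arctan(Cω/λ) = arctan(154/20.4) = 1.44 rad.
Time lag = φ / ω = 1.44 / 1.99×10^-7 = 7.22×10^6 s = 83.6 days.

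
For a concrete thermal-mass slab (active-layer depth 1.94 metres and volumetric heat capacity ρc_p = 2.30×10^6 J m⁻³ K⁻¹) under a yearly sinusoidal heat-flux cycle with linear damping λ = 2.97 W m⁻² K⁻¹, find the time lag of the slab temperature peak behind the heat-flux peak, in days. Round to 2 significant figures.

17 days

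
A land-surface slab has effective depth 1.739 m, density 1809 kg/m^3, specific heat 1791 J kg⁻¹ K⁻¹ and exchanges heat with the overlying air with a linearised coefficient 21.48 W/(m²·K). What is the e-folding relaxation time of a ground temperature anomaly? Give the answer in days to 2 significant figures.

Areal heat capacity C = ρ c_p D = 1809 × 1791 × 1.739 = 5.63×10^6 J/(m^2 K).
Relaxation time τ = C / λ = 5.63×10^6 / 21.48 = 2.62×10^5 s.
In days: 2.62×10^5 s / (86400 s/day) = 3.04 days.

3.0 days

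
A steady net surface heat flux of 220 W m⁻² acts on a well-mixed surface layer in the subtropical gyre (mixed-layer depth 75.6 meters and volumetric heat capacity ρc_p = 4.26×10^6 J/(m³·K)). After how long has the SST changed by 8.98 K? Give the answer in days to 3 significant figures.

152 days

Areal heat capacity C = ρc_p × D = 4.26×10^6 × 75.6 = 3.22×10^8 J m⁻² K⁻¹.
Time required: Δt = C ΔT / F = 3.22×10^8 × 8.98 / 220 = 1.31×10^7 s.
In days: 1.31×10^7 s / (86400 s/day) = 152 days.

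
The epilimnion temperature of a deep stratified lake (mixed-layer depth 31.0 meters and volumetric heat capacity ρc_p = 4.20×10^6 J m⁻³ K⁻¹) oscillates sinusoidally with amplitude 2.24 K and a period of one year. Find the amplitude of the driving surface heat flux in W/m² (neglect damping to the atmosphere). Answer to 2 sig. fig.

Areal heat capacity C = ρc_p × D = 4.20×10^6 × 31.0 = 1.30×10^8 J/(m²·K).
ω = 2π / 3.15×10^7 s = 1.99×10^-7 s⁻¹.
Cω = 1.30×10^8 × 1.99×10^-7 = 25.9 W/(m²·K).
F₀ = A × Cω = 2.24 × 25.9 = 58.1 W/m².

58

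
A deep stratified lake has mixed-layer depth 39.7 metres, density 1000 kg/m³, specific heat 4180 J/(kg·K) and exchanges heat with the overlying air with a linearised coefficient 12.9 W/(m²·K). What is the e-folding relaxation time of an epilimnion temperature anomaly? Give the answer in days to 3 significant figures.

149 days

Areal heat capacity C = ρ c_p D = 1000 × 4180 × 39.7 = 1.66×10^8 J/(m^2 K).
Relaxation time τ = C / λ = 1.66×10^8 / 12.9 = 1.29×10^7 s.
In days: 1.29×10^7 s / (86400 s/day) = 149 days.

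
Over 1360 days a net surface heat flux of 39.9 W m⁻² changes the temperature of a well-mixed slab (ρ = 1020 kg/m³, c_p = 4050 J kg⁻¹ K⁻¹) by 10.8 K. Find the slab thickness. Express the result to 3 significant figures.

105 m

Heat input Q = F Δt = 39.9 × 1.18×10^8 s = 4.69×10^9 J/m².
Required areal heat capacity C = Q / ΔT = 4.34×10^8 J/(m²·K).
Depth D = C / (ρ c_p) = 4.34×10^8 / (1020 × 4050) = 105 m.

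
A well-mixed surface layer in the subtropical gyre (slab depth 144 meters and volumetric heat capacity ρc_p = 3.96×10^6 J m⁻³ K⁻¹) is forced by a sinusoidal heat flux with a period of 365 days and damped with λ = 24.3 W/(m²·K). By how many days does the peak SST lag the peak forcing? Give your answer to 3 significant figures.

Areal heat capacity C = ρc_p × D = 3.96×10^6 × 144 = 5.70×10^8 J/(m²·K).
ω = 2π / 3.15×10^7 s = 1.99×10^-7 s⁻¹.
Phase lag φ = arctan(Cω/λ) = arctan(114/24.3) = 1.36 rad.
Time lag = φ / ω = 1.36 / 1.99×10^-7 = 6.83×10^6 s = 79.0 days.

79.0 days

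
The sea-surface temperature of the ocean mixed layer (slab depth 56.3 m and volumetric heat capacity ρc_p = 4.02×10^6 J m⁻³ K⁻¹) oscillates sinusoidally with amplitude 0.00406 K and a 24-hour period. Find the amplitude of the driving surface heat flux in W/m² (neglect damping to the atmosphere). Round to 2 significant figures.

67

Areal heat capacity C = ρc_p × D = 4.02×10^6 × 56.3 = 2.26×10^8 J m⁻² K⁻¹.
ω = 2π / 86400 s = 7.27×10^-5 s⁻¹.
Cω = 2.26×10^8 × 7.27×10^-5 = 16500 W/(m²·K).
F₀ = A × Cω = 0.00406 × 16500 = 66.8 W/m².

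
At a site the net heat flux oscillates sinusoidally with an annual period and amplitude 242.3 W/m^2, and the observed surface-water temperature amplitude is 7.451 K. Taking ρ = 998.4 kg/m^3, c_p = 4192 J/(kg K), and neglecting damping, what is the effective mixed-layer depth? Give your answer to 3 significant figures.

ω = 2π / 3.15×10^7 s = 1.99×10^-7 s⁻¹.
Required C = F₀ / (A ω) = 242.3 / (7.451 × 1.99×10^-7) = 1.63×10^8 J/(m²·K).
D = C / (ρ c_p) = 1.63×10^8 / (998.4 × 4192) = 39.0 m.

39.0 m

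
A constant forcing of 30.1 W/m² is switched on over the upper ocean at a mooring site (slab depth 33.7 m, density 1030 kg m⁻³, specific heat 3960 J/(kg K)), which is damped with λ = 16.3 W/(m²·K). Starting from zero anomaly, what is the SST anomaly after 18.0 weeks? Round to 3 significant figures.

1.34 K

Areal heat capacity C = ρ c_p D = 1030 × 3960 × 33.7 = 1.37×10^8 J/(m²·K).
τ = C / λ = 1.37×10^8 / 16.3 = 8.43×10^6 s.
Equilibrium anomaly ΔT_eq = F / λ = 30.1 / 16.3 = 1.85 K.
t = 18.0 weeks = 1.09×10^7 s, so t/τ = 1.29.
ΔT(t) = ΔT_eq (1 − e^(−t/τ)) = 1.85 × (1 − e^−1.29) = 1.34 K.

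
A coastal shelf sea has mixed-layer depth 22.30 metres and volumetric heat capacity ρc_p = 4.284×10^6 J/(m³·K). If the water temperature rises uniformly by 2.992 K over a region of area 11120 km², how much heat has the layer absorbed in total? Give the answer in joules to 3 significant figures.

3.18×10^18 J

Areal heat capacity C = ρc_p × D = 4.284×10^6 × 22.30 = 9.55×10^7 J/(m²·K).
Heat per unit area: q = C ΔT = 9.55×10^7 × 2.992 = 2.86×10^8 J/m².
Total heat: Q = q × A = 2.86×10^8 × (11120 × 10⁶ m²) = 3.18×10^18 J.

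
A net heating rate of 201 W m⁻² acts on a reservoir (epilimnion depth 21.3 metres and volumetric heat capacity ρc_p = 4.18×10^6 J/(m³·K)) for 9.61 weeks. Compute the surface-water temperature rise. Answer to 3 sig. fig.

Areal heat capacity C = ρc_p × D = 4.18×10^6 × 21.3 = 8.90×10^7 J/(m^2 K).
Net heat input Q = F Δt = 201 × (9.61 weeks × 6.048×10^5 s/week) = 1.17×10^9 J/m².
ΔT = Q / C = 1.17×10^9 / 8.90×10^7 = 13.1 K.

13.1 K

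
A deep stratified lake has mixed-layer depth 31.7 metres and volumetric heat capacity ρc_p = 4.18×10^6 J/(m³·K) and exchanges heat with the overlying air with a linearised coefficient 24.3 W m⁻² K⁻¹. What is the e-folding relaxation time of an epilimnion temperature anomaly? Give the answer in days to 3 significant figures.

Areal heat capacity C = ρc_p × D = 4.18×10^6 × 31.7 = 1.33×10^8 J/(m²·K).
Relaxation time τ = C / λ = 1.33×10^8 / 24.3 = 5.45×10^6 s.
In days: 5.45×10^6 s / (86400 s/day) = 63.1 days.

63.1 days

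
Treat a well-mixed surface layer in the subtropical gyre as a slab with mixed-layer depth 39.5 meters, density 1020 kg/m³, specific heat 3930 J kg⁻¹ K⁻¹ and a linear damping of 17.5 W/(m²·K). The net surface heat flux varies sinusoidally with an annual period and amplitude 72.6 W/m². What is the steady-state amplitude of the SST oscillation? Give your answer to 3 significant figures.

2.01 K

Areal heat capacity C = ρ c_p D = 1020 × 3930 × 39.5 = 1.58×10^8 J/(m²·K).
Angular frequency ω = 2π / T = 2π / 3.15×10^7 s = 1.99×10^-7 s⁻¹.
√((Cω)² + λ²) = √((31.5)² + 17.5²) = 36.1 W/(m²·K).
Amplitude A = F₀ / √((Cω)²+λ²) = 72.6 / 36.1 = 2.01 K.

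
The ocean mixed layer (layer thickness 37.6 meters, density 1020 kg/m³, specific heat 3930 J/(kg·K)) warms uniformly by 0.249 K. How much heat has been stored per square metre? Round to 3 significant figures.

3.75×10^7

Areal heat capacity C = ρ c_p D = 1020 × 3930 × 37.6 = 1.51×10^8 J/(m²·K).
ΔQ = C ΔT = 1.51×10^8 × 0.249 = 3.75×10^7 J/m².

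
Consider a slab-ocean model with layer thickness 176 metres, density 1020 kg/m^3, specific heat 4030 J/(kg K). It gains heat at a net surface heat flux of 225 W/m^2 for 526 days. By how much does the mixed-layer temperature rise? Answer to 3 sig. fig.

Areal heat capacity C = ρ c_p D = 1020 × 4030 × 176 = 7.23×10^8 J/(m²·K).
Net heat input Q = F Δt = 225 × (526 days × 86400 s/day) = 1.02×10^10 J/m².
ΔT = Q / C = 1.02×10^10 / 7.23×10^8 = 14.1 K.

14.1 K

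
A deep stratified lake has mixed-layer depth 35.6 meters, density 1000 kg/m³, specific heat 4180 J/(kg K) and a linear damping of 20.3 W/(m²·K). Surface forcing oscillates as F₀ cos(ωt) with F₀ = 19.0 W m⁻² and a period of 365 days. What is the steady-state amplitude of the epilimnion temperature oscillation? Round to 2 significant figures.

0.53 K

Areal heat capacity C = ρ c_p D = 1000 × 4180 × 35.6 = 1.49×10^8 J/(m^2 K).
Angular frequency ω = 2π / T = 2π / 3.15×10^7 s = 1.99×10^-7 s⁻¹.
√((Cω)² + λ²) = √((29.6)² + 20.3²) = 35.9 W/(m²·K).
Amplitude A = F₀ / √((Cω)²+λ²) = 19.0 / 35.9 = 0.529 K.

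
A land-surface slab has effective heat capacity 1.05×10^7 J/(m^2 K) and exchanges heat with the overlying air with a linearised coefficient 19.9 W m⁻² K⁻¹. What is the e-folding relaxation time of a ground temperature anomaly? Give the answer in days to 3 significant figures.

Areal heat capacity C = 1.05×10^7 J/(m^2 K) (given).
Relaxation time τ = C / λ = 1.05×10^7 / 19.9 = 5.28×10^5 s.
In days: 5.28×10^5 s / (86400 s/day) = 6.11 days.

6.11 days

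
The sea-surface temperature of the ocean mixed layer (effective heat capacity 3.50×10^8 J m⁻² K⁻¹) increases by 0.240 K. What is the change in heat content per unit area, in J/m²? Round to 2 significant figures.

Areal heat capacity C = 3.50×10^8 J m⁻² K⁻¹ (given).
ΔQ = C ΔT = 3.50×10^8 × 0.240 = 8.40×10^7 J/m².

8.4×10^7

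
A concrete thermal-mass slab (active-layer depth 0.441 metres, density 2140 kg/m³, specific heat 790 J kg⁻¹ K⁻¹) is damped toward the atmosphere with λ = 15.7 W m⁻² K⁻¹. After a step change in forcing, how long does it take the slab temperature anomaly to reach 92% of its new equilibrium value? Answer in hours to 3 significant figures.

Areal heat capacity C = ρ c_p D = 2140 × 790 × 0.441 = 7.46×10^5 J/(m^2 K).
τ = C / λ = 7.46×10^5 / 15.7 = 47500 s.
Fraction reached: 1 − e^(−t/τ) = 0.92 ⇒ t = −τ ln(1 − 0.92) = τ × 2.53.
t = 1.20×10^5 s = 33.3 hours.

33.3 hours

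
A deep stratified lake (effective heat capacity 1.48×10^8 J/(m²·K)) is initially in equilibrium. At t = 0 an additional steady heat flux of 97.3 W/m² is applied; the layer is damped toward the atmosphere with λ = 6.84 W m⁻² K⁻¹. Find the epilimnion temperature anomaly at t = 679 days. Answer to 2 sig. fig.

13 K

Areal heat capacity C = 1.48×10^8 J/(m²·K) (given).
τ = C / λ = 1.48×10^8 / 6.84 = 2.16×10^7 s.
Equilibrium anomaly ΔT_eq = F / λ = 97.3 / 6.84 = 14.2 K.
t = 679 days = 5.87×10^7 s, so t/τ = 2.71.
ΔT(t) = ΔT_eq (1 − e^(−t/τ)) = 14.2 × (1 − e^−2.71) = 13.3 K.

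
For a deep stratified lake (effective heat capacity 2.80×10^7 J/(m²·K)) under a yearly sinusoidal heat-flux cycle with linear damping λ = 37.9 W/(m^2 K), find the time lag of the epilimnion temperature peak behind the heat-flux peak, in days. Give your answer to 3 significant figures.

Areal heat capacity C = 2.80×10^7 J/(m²·K) (given).
ω = 2π / 3.15×10^7 s = 1.99×10^-7 s⁻¹.
Phase lag φ = arctan(Cω/λ) = arctan(5.58/37.9) = 0.146 rad.
Time lag = φ / ω = 0.146 / 1.99×10^-7 = 7.34×10^5 s = 8.49 days.

8.49 days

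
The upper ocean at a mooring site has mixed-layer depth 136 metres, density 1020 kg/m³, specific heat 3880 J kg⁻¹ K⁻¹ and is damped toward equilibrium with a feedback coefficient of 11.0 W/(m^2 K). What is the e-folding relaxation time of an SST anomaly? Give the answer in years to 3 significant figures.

1.55 years

Areal heat capacity C = ρ c_p D = 1020 × 3880 × 136 = 5.38×10^8 J/(m²·K).
Relaxation time τ = C / λ = 5.38×10^8 / 11.0 = 4.89×10^7 s.
In years: 4.89×10^7 s / (3.156×10^7 s/year) = 1.55 years.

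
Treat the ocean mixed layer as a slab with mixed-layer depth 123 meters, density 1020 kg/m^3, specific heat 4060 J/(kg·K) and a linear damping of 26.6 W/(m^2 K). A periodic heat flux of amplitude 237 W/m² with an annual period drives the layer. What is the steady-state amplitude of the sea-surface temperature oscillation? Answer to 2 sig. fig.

Areal heat capacity C = ρ c_p D = 1020 × 4060 × 123 = 5.09×10^8 J/(m^2 K).
Angular frequency ω = 2π / T = 2π / 3.15×10^7 s = 1.99×10^-7 s⁻¹.
√((Cω)² + λ²) = √((101)² + 26.6²) = 105 W/(m²·K).
Amplitude A = F₀ / √((Cω)²+λ²) = 237 / 105 = 2.26 K.

2.3 K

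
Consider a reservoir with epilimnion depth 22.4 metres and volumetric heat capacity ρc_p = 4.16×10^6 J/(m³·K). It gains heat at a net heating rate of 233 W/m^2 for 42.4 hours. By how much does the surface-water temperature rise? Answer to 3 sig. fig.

Areal heat capacity C = ρc_p × D = 4.16×10^6 × 22.4 = 9.32×10^7 J m⁻² K⁻¹.
Net heat input Q = F Δt = 233 × (42.4 hours × 3600 s/hour) = 3.56×10^7 J/m².
ΔT = Q / C = 3.56×10^7 / 9.32×10^7 = 0.382 K.

0.382 K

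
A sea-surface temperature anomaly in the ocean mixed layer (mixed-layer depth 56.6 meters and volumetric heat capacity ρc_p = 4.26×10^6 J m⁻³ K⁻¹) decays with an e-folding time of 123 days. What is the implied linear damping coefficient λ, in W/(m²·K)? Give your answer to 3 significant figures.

Areal heat capacity C = ρc_p × D = 4.26×10^6 × 56.6 = 2.41×10^8 J/(m^2 K).
τ = 123 days = 1.06×10^7 s.
λ = C / τ = 2.41×10^8 / 1.06×10^7 = 22.7 W/(m²·K).

22.7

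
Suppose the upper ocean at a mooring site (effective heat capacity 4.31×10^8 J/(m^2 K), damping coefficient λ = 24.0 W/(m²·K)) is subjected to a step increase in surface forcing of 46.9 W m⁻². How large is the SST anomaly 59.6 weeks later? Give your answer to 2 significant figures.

Areal heat capacity C = 4.31×10^8 J/(m^2 K) (given).
τ = C / λ = 4.31×10^8 / 24.0 = 1.80×10^7 s.
Equilibrium anomaly ΔT_eq = F / λ = 46.9 / 24.0 = 1.95 K.
t = 59.6 weeks = 3.60×10^7 s, so t/τ = 2.01.
ΔT(t) = ΔT_eq (1 − e^(−t/τ)) = 1.95 × (1 − e^−2.01) = 1.69 K.

1.7 K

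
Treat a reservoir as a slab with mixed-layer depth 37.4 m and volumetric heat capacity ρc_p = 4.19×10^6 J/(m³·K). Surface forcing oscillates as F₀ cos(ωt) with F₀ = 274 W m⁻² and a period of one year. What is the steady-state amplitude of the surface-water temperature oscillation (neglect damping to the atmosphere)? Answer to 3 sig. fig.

Areal heat capacity C = ρc_p × D = 4.19×10^6 × 37.4 = 1.57×10^8 J/(m^2 K).
Angular frequency ω = 2π / T = 2π / 3.15×10^7 s = 1.99×10^-7 s⁻¹.
Cω = 1.57×10^8 × 1.99×10^-7 = 31.2 W/(m²·K).
Amplitude A = F₀ / (Cω) = 274 / 31.2 = 8.78 K.

8.78 K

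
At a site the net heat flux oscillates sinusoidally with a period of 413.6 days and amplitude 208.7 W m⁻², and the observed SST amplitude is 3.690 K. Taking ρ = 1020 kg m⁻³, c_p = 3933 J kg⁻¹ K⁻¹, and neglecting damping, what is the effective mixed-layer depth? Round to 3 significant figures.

80.2 m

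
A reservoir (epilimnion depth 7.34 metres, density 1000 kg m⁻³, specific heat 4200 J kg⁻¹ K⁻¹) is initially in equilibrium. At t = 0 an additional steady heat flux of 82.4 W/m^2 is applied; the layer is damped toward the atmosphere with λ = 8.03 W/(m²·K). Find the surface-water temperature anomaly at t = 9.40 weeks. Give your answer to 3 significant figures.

7.93 K

Areal heat capacity C = ρ c_p D = 1000 × 4200 × 7.34 = 3.08×10^7 J/(m²·K).
τ = C / λ = 3.08×10^7 / 8.03 = 3.84×10^6 s.
Equilibrium anomaly ΔT_eq = F / λ = 82.4 / 8.03 = 10.3 K.
t = 9.40 weeks = 5.69×10^6 s, so t/τ = 1.48.
ΔT(t) = ΔT_eq (1 − e^(−t/τ)) = 10.3 × (1 − e^−1.48) = 7.93 K.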